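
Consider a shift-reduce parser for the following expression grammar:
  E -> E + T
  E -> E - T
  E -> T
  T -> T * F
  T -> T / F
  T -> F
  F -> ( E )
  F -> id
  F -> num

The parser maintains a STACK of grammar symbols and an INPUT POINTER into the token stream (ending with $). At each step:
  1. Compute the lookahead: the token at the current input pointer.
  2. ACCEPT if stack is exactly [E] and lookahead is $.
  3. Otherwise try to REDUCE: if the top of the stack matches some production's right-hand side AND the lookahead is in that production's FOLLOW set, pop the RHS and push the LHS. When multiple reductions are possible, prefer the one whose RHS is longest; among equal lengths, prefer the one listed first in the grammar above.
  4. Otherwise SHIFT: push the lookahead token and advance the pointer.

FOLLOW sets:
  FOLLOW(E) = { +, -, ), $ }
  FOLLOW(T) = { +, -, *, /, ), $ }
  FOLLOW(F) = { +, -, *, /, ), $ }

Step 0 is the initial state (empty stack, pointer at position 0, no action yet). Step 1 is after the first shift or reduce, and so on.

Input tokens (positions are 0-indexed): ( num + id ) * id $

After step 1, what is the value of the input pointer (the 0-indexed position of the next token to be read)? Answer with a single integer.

Answer: 1

Derivation:
Step 1: shift (. Stack=[(] ptr=1 lookahead=num remaining=[num + id ) * id $]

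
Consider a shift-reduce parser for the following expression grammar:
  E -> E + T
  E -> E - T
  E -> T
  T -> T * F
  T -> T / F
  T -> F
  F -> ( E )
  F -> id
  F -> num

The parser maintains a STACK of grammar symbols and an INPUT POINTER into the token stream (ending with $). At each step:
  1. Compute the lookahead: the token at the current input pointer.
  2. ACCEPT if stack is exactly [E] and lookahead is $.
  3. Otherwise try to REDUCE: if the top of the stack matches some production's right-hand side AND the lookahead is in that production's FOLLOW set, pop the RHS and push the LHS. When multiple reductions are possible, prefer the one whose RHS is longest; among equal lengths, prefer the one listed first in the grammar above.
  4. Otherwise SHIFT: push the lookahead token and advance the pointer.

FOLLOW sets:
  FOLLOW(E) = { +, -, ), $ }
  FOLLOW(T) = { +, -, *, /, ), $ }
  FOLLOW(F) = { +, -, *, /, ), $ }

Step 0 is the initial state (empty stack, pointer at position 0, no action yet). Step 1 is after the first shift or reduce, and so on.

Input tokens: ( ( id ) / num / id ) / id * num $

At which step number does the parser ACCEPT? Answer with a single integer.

Answer: 31

Derivation:
Step 1: shift (. Stack=[(] ptr=1 lookahead=( remaining=[( id ) / num / id ) / id * num $]
Step 2: shift (. Stack=[( (] ptr=2 lookahead=id remaining=[id ) / num / id ) / id * num $]
Step 3: shift id. Stack=[( ( id] ptr=3 lookahead=) remaining=[) / num / id ) / id * num $]
Step 4: reduce F->id. Stack=[( ( F] ptr=3 lookahead=) remaining=[) / num / id ) / id * num $]
Step 5: reduce T->F. Stack=[( ( T] ptr=3 lookahead=) remaining=[) / num / id ) / id * num $]
Step 6: reduce E->T. Stack=[( ( E] ptr=3 lookahead=) remaining=[) / num / id ) / id * num $]
Step 7: shift ). Stack=[( ( E )] ptr=4 lookahead=/ remaining=[/ num / id ) / id * num $]
Step 8: reduce F->( E ). Stack=[( F] ptr=4 lookahead=/ remaining=[/ num / id ) / id * num $]
Step 9: reduce T->F. Stack=[( T] ptr=4 lookahead=/ remaining=[/ num / id ) / id * num $]
Step 10: shift /. Stack=[( T /] ptr=5 lookahead=num remaining=[num / id ) / id * num $]
Step 11: shift num. Stack=[( T / num] ptr=6 lookahead=/ remaining=[/ id ) / id * num $]
Step 12: reduce F->num. Stack=[( T / F] ptr=6 lookahead=/ remaining=[/ id ) / id * num $]
Step 13: reduce T->T / F. Stack=[( T] ptr=6 lookahead=/ remaining=[/ id ) / id * num $]
Step 14: shift /. Stack=[( T /] ptr=7 lookahead=id remaining=[id ) / id * num $]
Step 15: shift id. Stack=[( T / id] ptr=8 lookahead=) remaining=[) / id * num $]
Step 16: reduce F->id. Stack=[( T / F] ptr=8 lookahead=) remaining=[) / id * num $]
Step 17: reduce T->T / F. Stack=[( T] ptr=8 lookahead=) remaining=[) / id * num $]
Step 18: reduce E->T. Stack=[( E] ptr=8 lookahead=) remaining=[) / id * num $]
Step 19: shift ). Stack=[( E )] ptr=9 lookahead=/ remaining=[/ id * num $]
Step 20: reduce F->( E ). Stack=[F] ptr=9 lookahead=/ remaining=[/ id * num $]
Step 21: reduce T->F. Stack=[T] ptr=9 lookahead=/ remaining=[/ id * num $]
Step 22: shift /. Stack=[T /] ptr=10 lookahead=id remaining=[id * num $]
Step 23: shift id. Stack=[T / id] ptr=11 lookahead=* remaining=[* num $]
Step 24: reduce F->id. Stack=[T / F] ptr=11 lookahead=* remaining=[* num $]
Step 25: reduce T->T / F. Stack=[T] ptr=11 lookahead=* remaining=[* num $]
Step 26: shift *. Stack=[T *] ptr=12 lookahead=num remaining=[num $]
Step 27: shift num. Stack=[T * num] ptr=13 lookahead=$ remaining=[$]
Step 28: reduce F->num. Stack=[T * F] ptr=13 lookahead=$ remaining=[$]
Step 29: reduce T->T * F. Stack=[T] ptr=13 lookahead=$ remaining=[$]
Step 30: reduce E->T. Stack=[E] ptr=13 lookahead=$ remaining=[$]
Step 31: accept. Stack=[E] ptr=13 lookahead=$ remaining=[$]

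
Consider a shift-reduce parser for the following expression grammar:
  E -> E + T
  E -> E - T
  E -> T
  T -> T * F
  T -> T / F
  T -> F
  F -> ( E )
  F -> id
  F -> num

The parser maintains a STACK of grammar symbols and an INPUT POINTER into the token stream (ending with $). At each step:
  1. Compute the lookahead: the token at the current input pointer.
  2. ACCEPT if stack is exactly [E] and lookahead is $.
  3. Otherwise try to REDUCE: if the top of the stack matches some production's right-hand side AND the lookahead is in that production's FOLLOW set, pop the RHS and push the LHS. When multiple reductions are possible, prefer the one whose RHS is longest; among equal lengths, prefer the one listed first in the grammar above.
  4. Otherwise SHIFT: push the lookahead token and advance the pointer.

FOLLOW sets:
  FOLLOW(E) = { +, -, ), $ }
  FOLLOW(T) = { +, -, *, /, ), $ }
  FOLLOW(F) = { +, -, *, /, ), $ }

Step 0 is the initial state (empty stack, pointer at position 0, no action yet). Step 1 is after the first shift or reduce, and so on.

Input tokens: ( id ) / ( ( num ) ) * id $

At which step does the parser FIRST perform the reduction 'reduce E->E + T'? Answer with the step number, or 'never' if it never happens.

Answer: never

Derivation:
Step 1: shift (. Stack=[(] ptr=1 lookahead=id remaining=[id ) / ( ( num ) ) * id $]
Step 2: shift id. Stack=[( id] ptr=2 lookahead=) remaining=[) / ( ( num ) ) * id $]
Step 3: reduce F->id. Stack=[( F] ptr=2 lookahead=) remaining=[) / ( ( num ) ) * id $]
Step 4: reduce T->F. Stack=[( T] ptr=2 lookahead=) remaining=[) / ( ( num ) ) * id $]
Step 5: reduce E->T. Stack=[( E] ptr=2 lookahead=) remaining=[) / ( ( num ) ) * id $]
Step 6: shift ). Stack=[( E )] ptr=3 lookahead=/ remaining=[/ ( ( num ) ) * id $]
Step 7: reduce F->( E ). Stack=[F] ptr=3 lookahead=/ remaining=[/ ( ( num ) ) * id $]
Step 8: reduce T->F. Stack=[T] ptr=3 lookahead=/ remaining=[/ ( ( num ) ) * id $]
Step 9: shift /. Stack=[T /] ptr=4 lookahead=( remaining=[( ( num ) ) * id $]
Step 10: shift (. Stack=[T / (] ptr=5 lookahead=( remaining=[( num ) ) * id $]
Step 11: shift (. Stack=[T / ( (] ptr=6 lookahead=num remaining=[num ) ) * id $]
Step 12: shift num. Stack=[T / ( ( num] ptr=7 lookahead=) remaining=[) ) * id $]
Step 13: reduce F->num. Stack=[T / ( ( F] ptr=7 lookahead=) remaining=[) ) * id $]
Step 14: reduce T->F. Stack=[T / ( ( T] ptr=7 lookahead=) remaining=[) ) * id $]
Step 15: reduce E->T. Stack=[T / ( ( E] ptr=7 lookahead=) remaining=[) ) * id $]
Step 16: shift ). Stack=[T / ( ( E )] ptr=8 lookahead=) remaining=[) * id $]
Step 17: reduce F->( E ). Stack=[T / ( F] ptr=8 lookahead=) remaining=[) * id $]
Step 18: reduce T->F. Stack=[T / ( T] ptr=8 lookahead=) remaining=[) * id $]
Step 19: reduce E->T. Stack=[T / ( E] ptr=8 lookahead=) remaining=[) * id $]
Step 20: shift ). Stack=[T / ( E )] ptr=9 lookahead=* remaining=[* id $]
Step 21: reduce F->( E ). Stack=[T / F] ptr=9 lookahead=* remaining=[* id $]
Step 22: reduce T->T / F. Stack=[T] ptr=9 lookahead=* remaining=[* id $]
Step 23: shift *. Stack=[T *] ptr=10 lookahead=id remaining=[id $]
Step 24: shift id. Stack=[T * id] ptr=11 lookahead=$ remaining=[$]
Step 25: reduce F->id. Stack=[T * F] ptr=11 lookahead=$ remaining=[$]
Step 26: reduce T->T * F. Stack=[T] ptr=11 lookahead=$ remaining=[$]
Step 27: reduce E->T. Stack=[E] ptr=11 lookahead=$ remaining=[$]
Step 28: accept. Stack=[E] ptr=11 lookahead=$ remaining=[$]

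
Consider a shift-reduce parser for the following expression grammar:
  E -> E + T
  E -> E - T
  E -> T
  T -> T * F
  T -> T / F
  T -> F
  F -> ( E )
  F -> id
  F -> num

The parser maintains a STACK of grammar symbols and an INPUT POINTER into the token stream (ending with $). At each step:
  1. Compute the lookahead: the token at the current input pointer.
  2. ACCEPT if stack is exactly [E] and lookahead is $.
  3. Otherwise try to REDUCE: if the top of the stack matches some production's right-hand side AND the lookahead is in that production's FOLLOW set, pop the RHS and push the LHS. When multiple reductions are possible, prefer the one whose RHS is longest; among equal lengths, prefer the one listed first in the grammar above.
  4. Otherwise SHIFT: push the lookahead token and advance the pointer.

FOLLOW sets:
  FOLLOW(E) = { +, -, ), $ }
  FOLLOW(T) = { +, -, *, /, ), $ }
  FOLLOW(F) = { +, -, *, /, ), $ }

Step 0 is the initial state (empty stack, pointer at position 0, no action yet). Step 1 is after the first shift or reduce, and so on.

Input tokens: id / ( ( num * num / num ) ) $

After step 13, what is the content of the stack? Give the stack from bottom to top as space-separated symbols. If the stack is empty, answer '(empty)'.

Step 1: shift id. Stack=[id] ptr=1 lookahead=/ remaining=[/ ( ( num * num / num ) ) $]
Step 2: reduce F->id. Stack=[F] ptr=1 lookahead=/ remaining=[/ ( ( num * num / num ) ) $]
Step 3: reduce T->F. Stack=[T] ptr=1 lookahead=/ remaining=[/ ( ( num * num / num ) ) $]
Step 4: shift /. Stack=[T /] ptr=2 lookahead=( remaining=[( ( num * num / num ) ) $]
Step 5: shift (. Stack=[T / (] ptr=3 lookahead=( remaining=[( num * num / num ) ) $]
Step 6: shift (. Stack=[T / ( (] ptr=4 lookahead=num remaining=[num * num / num ) ) $]
Step 7: shift num. Stack=[T / ( ( num] ptr=5 lookahead=* remaining=[* num / num ) ) $]
Step 8: reduce F->num. Stack=[T / ( ( F] ptr=5 lookahead=* remaining=[* num / num ) ) $]
Step 9: reduce T->F. Stack=[T / ( ( T] ptr=5 lookahead=* remaining=[* num / num ) ) $]
Step 10: shift *. Stack=[T / ( ( T *] ptr=6 lookahead=num remaining=[num / num ) ) $]
Step 11: shift num. Stack=[T / ( ( T * num] ptr=7 lookahead=/ remaining=[/ num ) ) $]
Step 12: reduce F->num. Stack=[T / ( ( T * F] ptr=7 lookahead=/ remaining=[/ num ) ) $]
Step 13: reduce T->T * F. Stack=[T / ( ( T] ptr=7 lookahead=/ remaining=[/ num ) ) $]

Answer: T / ( ( T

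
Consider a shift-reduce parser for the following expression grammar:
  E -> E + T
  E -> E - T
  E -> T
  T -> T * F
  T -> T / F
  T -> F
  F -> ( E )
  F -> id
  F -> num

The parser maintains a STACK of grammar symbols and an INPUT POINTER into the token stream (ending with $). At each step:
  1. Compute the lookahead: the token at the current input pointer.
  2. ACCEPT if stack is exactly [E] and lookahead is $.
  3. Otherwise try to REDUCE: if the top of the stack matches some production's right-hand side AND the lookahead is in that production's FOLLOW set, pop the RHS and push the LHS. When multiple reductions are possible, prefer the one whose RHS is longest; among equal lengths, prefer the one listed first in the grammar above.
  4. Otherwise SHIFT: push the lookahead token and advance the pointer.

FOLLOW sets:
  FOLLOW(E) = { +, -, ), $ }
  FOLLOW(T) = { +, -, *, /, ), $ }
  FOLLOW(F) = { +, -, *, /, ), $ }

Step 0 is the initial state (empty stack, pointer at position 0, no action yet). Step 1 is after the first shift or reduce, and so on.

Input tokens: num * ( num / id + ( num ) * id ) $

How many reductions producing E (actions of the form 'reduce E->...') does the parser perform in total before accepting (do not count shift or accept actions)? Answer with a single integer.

Answer: 4

Derivation:
Step 1: shift num. Stack=[num] ptr=1 lookahead=* remaining=[* ( num / id + ( num ) * id ) $]
Step 2: reduce F->num. Stack=[F] ptr=1 lookahead=* remaining=[* ( num / id + ( num ) * id ) $]
Step 3: reduce T->F. Stack=[T] ptr=1 lookahead=* remaining=[* ( num / id + ( num ) * id ) $]
Step 4: shift *. Stack=[T *] ptr=2 lookahead=( remaining=[( num / id + ( num ) * id ) $]
Step 5: shift (. Stack=[T * (] ptr=3 lookahead=num remaining=[num / id + ( num ) * id ) $]
Step 6: shift num. Stack=[T * ( num] ptr=4 lookahead=/ remaining=[/ id + ( num ) * id ) $]
Step 7: reduce F->num. Stack=[T * ( F] ptr=4 lookahead=/ remaining=[/ id + ( num ) * id ) $]
Step 8: reduce T->F. Stack=[T * ( T] ptr=4 lookahead=/ remaining=[/ id + ( num ) * id ) $]
Step 9: shift /. Stack=[T * ( T /] ptr=5 lookahead=id remaining=[id + ( num ) * id ) $]
Step 10: shift id. Stack=[T * ( T / id] ptr=6 lookahead=+ remaining=[+ ( num ) * id ) $]
Step 11: reduce F->id. Stack=[T * ( T / F] ptr=6 lookahead=+ remaining=[+ ( num ) * id ) $]
Step 12: reduce T->T / F. Stack=[T * ( T] ptr=6 lookahead=+ remaining=[+ ( num ) * id ) $]
Step 13: reduce E->T. Stack=[T * ( E] ptr=6 lookahead=+ remaining=[+ ( num ) * id ) $]
Step 14: shift +. Stack=[T * ( E +] ptr=7 lookahead=( remaining=[( num ) * id ) $]
Step 15: shift (. Stack=[T * ( E + (] ptr=8 lookahead=num remaining=[num ) * id ) $]
Step 16: shift num. Stack=[T * ( E + ( num] ptr=9 lookahead=) remaining=[) * id ) $]
Step 17: reduce F->num. Stack=[T * ( E + ( F] ptr=9 lookahead=) remaining=[) * id ) $]
Step 18: reduce T->F. Stack=[T * ( E + ( T] ptr=9 lookahead=) remaining=[) * id ) $]
Step 19: reduce E->T. Stack=[T * ( E + ( E] ptr=9 lookahead=) remaining=[) * id ) $]
Step 20: shift ). Stack=[T * ( E + ( E )] ptr=10 lookahead=* remaining=[* id ) $]
Step 21: reduce F->( E ). Stack=[T * ( E + F] ptr=10 lookahead=* remaining=[* id ) $]
Step 22: reduce T->F. Stack=[T * ( E + T] ptr=10 lookahead=* remaining=[* id ) $]
Step 23: shift *. Stack=[T * ( E + T *] ptr=11 lookahead=id remaining=[id ) $]
Step 24: shift id. Stack=[T * ( E + T * id] ptr=12 lookahead=) remaining=[) $]
Step 25: reduce F->id. Stack=[T * ( E + T * F] ptr=12 lookahead=) remaining=[) $]
Step 26: reduce T->T * F. Stack=[T * ( E + T] ptr=12 lookahead=) remaining=[) $]
Step 27: reduce E->E + T. Stack=[T * ( E] ptr=12 lookahead=) remaining=[) $]
Step 28: shift ). Stack=[T * ( E )] ptr=13 lookahead=$ remaining=[$]
Step 29: reduce F->( E ). Stack=[T * F] ptr=13 lookahead=$ remaining=[$]
Step 30: reduce T->T * F. Stack=[T] ptr=13 lookahead=$ remaining=[$]
Step 31: reduce E->T. Stack=[E] ptr=13 lookahead=$ remaining=[$]
Step 32: accept. Stack=[E] ptr=13 lookahead=$ remaining=[$]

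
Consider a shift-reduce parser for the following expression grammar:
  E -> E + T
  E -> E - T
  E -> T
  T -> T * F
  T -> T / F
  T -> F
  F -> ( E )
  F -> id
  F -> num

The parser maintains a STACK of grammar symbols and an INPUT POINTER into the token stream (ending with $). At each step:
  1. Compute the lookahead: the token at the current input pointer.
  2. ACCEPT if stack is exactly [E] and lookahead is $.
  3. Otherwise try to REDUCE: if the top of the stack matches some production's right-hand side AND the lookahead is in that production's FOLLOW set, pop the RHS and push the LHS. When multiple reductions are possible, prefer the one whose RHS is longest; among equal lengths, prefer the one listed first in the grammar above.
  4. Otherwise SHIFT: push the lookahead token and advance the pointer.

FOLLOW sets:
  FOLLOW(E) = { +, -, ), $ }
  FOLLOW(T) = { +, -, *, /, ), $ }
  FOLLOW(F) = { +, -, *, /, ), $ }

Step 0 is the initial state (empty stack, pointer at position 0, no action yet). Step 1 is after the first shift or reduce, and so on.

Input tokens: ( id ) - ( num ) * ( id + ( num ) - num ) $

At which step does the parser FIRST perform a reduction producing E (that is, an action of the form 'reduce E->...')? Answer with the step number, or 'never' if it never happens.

Step 1: shift (. Stack=[(] ptr=1 lookahead=id remaining=[id ) - ( num ) * ( id + ( num ) - num ) $]
Step 2: shift id. Stack=[( id] ptr=2 lookahead=) remaining=[) - ( num ) * ( id + ( num ) - num ) $]
Step 3: reduce F->id. Stack=[( F] ptr=2 lookahead=) remaining=[) - ( num ) * ( id + ( num ) - num ) $]
Step 4: reduce T->F. Stack=[( T] ptr=2 lookahead=) remaining=[) - ( num ) * ( id + ( num ) - num ) $]
Step 5: reduce E->T. Stack=[( E] ptr=2 lookahead=) remaining=[) - ( num ) * ( id + ( num ) - num ) $]

Answer: 5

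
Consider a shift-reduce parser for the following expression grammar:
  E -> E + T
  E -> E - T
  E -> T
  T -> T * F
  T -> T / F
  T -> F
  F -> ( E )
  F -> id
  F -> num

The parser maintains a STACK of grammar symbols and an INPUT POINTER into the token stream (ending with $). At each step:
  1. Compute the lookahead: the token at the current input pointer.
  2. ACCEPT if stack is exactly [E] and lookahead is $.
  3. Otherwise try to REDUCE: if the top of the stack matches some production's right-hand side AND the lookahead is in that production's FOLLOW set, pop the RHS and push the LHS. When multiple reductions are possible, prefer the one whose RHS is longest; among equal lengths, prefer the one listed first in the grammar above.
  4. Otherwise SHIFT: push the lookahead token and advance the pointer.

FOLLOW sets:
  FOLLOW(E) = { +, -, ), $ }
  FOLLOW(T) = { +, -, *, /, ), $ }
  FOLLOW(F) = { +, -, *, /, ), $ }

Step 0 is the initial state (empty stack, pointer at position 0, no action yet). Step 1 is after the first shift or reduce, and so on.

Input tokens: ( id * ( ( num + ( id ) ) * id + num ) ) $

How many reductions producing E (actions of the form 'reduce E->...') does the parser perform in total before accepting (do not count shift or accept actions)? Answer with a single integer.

Step 1: shift (. Stack=[(] ptr=1 lookahead=id remaining=[id * ( ( num + ( id ) ) * id + num ) ) $]
Step 2: shift id. Stack=[( id] ptr=2 lookahead=* remaining=[* ( ( num + ( id ) ) * id + num ) ) $]
Step 3: reduce F->id. Stack=[( F] ptr=2 lookahead=* remaining=[* ( ( num + ( id ) ) * id + num ) ) $]
Step 4: reduce T->F. Stack=[( T] ptr=2 lookahead=* remaining=[* ( ( num + ( id ) ) * id + num ) ) $]
Step 5: shift *. Stack=[( T *] ptr=3 lookahead=( remaining=[( ( num + ( id ) ) * id + num ) ) $]
Step 6: shift (. Stack=[( T * (] ptr=4 lookahead=( remaining=[( num + ( id ) ) * id + num ) ) $]
Step 7: shift (. Stack=[( T * ( (] ptr=5 lookahead=num remaining=[num + ( id ) ) * id + num ) ) $]
Step 8: shift num. Stack=[( T * ( ( num] ptr=6 lookahead=+ remaining=[+ ( id ) ) * id + num ) ) $]
Step 9: reduce F->num. Stack=[( T * ( ( F] ptr=6 lookahead=+ remaining=[+ ( id ) ) * id + num ) ) $]
Step 10: reduce T->F. Stack=[( T * ( ( T] ptr=6 lookahead=+ remaining=[+ ( id ) ) * id + num ) ) $]
Step 11: reduce E->T. Stack=[( T * ( ( E] ptr=6 lookahead=+ remaining=[+ ( id ) ) * id + num ) ) $]
Step 12: shift +. Stack=[( T * ( ( E +] ptr=7 lookahead=( remaining=[( id ) ) * id + num ) ) $]
Step 13: shift (. Stack=[( T * ( ( E + (] ptr=8 lookahead=id remaining=[id ) ) * id + num ) ) $]
Step 14: shift id. Stack=[( T * ( ( E + ( id] ptr=9 lookahead=) remaining=[) ) * id + num ) ) $]
Step 15: reduce F->id. Stack=[( T * ( ( E + ( F] ptr=9 lookahead=) remaining=[) ) * id + num ) ) $]
Step 16: reduce T->F. Stack=[( T * ( ( E + ( T] ptr=9 lookahead=) remaining=[) ) * id + num ) ) $]
Step 17: reduce E->T. Stack=[( T * ( ( E + ( E] ptr=9 lookahead=) remaining=[) ) * id + num ) ) $]
Step 18: shift ). Stack=[( T * ( ( E + ( E )] ptr=10 lookahead=) remaining=[) * id + num ) ) $]
Step 19: reduce F->( E ). Stack=[( T * ( ( E + F] ptr=10 lookahead=) remaining=[) * id + num ) ) $]
Step 20: reduce T->F. Stack=[( T * ( ( E + T] ptr=10 lookahead=) remaining=[) * id + num ) ) $]
Step 21: reduce E->E + T. Stack=[( T * ( ( E] ptr=10 lookahead=) remaining=[) * id + num ) ) $]
Step 22: shift ). Stack=[( T * ( ( E )] ptr=11 lookahead=* remaining=[* id + num ) ) $]
Step 23: reduce F->( E ). Stack=[( T * ( F] ptr=11 lookahead=* remaining=[* id + num ) ) $]
Step 24: reduce T->F. Stack=[( T * ( T] ptr=11 lookahead=* remaining=[* id + num ) ) $]
Step 25: shift *. Stack=[( T * ( T *] ptr=12 lookahead=id remaining=[id + num ) ) $]
Step 26: shift id. Stack=[( T * ( T * id] ptr=13 lookahead=+ remaining=[+ num ) ) $]
Step 27: reduce F->id. Stack=[( T * ( T * F] ptr=13 lookahead=+ remaining=[+ num ) ) $]
Step 28: reduce T->T * F. Stack=[( T * ( T] ptr=13 lookahead=+ remaining=[+ num ) ) $]
Step 29: reduce E->T. Stack=[( T * ( E] ptr=13 lookahead=+ remaining=[+ num ) ) $]
Step 30: shift +. Stack=[( T * ( E +] ptr=14 lookahead=num remaining=[num ) ) $]
Step 31: shift num. Stack=[( T * ( E + num] ptr=15 lookahead=) remaining=[) ) $]
Step 32: reduce F->num. Stack=[( T * ( E + F] ptr=15 lookahead=) remaining=[) ) $]
Step 33: reduce T->F. Stack=[( T * ( E + T] ptr=15 lookahead=) remaining=[) ) $]
Step 34: reduce E->E + T. Stack=[( T * ( E] ptr=15 lookahead=) remaining=[) ) $]
Step 35: shift ). Stack=[( T * ( E )] ptr=16 lookahead=) remaining=[) $]
Step 36: reduce F->( E ). Stack=[( T * F] ptr=16 lookahead=) remaining=[) $]
Step 37: reduce T->T * F. Stack=[( T] ptr=16 lookahead=) remaining=[) $]
Step 38: reduce E->T. Stack=[( E] ptr=16 lookahead=) remaining=[) $]
Step 39: shift ). Stack=[( E )] ptr=17 lookahead=$ remaining=[$]
Step 40: reduce F->( E ). Stack=[F] ptr=17 lookahead=$ remaining=[$]
Step 41: reduce T->F. Stack=[T] ptr=17 lookahead=$ remaining=[$]
Step 42: reduce E->T. Stack=[E] ptr=17 lookahead=$ remaining=[$]
Step 43: accept. Stack=[E] ptr=17 lookahead=$ remaining=[$]

Answer: 7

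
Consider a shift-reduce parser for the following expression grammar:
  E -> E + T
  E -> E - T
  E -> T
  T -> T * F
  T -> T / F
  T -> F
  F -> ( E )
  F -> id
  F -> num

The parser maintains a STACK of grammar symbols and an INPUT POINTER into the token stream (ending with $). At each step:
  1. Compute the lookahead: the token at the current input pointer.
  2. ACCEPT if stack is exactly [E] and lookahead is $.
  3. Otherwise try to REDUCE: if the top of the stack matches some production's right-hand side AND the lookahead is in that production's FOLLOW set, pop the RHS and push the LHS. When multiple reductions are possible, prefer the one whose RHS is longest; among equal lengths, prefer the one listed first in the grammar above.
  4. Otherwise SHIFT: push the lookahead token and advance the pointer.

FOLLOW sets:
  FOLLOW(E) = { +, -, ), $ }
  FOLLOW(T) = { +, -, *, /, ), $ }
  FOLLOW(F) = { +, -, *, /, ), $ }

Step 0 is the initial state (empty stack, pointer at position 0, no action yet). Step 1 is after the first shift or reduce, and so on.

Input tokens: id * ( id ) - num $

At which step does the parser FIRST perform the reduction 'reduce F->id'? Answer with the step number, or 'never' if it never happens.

Answer: 2

Derivation:
Step 1: shift id. Stack=[id] ptr=1 lookahead=* remaining=[* ( id ) - num $]
Step 2: reduce F->id. Stack=[F] ptr=1 lookahead=* remaining=[* ( id ) - num $]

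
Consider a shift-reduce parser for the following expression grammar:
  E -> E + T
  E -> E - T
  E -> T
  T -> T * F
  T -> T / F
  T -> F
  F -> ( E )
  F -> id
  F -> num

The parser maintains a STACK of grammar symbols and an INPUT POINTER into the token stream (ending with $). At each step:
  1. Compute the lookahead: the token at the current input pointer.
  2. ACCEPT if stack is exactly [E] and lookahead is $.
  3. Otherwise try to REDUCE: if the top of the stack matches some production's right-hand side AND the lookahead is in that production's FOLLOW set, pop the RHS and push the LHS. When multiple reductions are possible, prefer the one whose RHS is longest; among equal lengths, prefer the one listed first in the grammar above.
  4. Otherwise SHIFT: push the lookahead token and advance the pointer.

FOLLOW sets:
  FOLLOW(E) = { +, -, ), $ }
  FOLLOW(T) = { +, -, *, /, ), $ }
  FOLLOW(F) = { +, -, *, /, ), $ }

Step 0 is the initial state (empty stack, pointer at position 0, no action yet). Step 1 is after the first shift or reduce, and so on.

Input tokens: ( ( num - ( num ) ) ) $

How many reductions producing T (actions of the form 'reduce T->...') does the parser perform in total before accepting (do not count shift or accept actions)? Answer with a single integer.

Step 1: shift (. Stack=[(] ptr=1 lookahead=( remaining=[( num - ( num ) ) ) $]
Step 2: shift (. Stack=[( (] ptr=2 lookahead=num remaining=[num - ( num ) ) ) $]
Step 3: shift num. Stack=[( ( num] ptr=3 lookahead=- remaining=[- ( num ) ) ) $]
Step 4: reduce F->num. Stack=[( ( F] ptr=3 lookahead=- remaining=[- ( num ) ) ) $]
Step 5: reduce T->F. Stack=[( ( T] ptr=3 lookahead=- remaining=[- ( num ) ) ) $]
Step 6: reduce E->T. Stack=[( ( E] ptr=3 lookahead=- remaining=[- ( num ) ) ) $]
Step 7: shift -. Stack=[( ( E -] ptr=4 lookahead=( remaining=[( num ) ) ) $]
Step 8: shift (. Stack=[( ( E - (] ptr=5 lookahead=num remaining=[num ) ) ) $]
Step 9: shift num. Stack=[( ( E - ( num] ptr=6 lookahead=) remaining=[) ) ) $]
Step 10: reduce F->num. Stack=[( ( E - ( F] ptr=6 lookahead=) remaining=[) ) ) $]
Step 11: reduce T->F. Stack=[( ( E - ( T] ptr=6 lookahead=) remaining=[) ) ) $]
Step 12: reduce E->T. Stack=[( ( E - ( E] ptr=6 lookahead=) remaining=[) ) ) $]
Step 13: shift ). Stack=[( ( E - ( E )] ptr=7 lookahead=) remaining=[) ) $]
Step 14: reduce F->( E ). Stack=[( ( E - F] ptr=7 lookahead=) remaining=[) ) $]
Step 15: reduce T->F. Stack=[( ( E - T] ptr=7 lookahead=) remaining=[) ) $]
Step 16: reduce E->E - T. Stack=[( ( E] ptr=7 lookahead=) remaining=[) ) $]
Step 17: shift ). Stack=[( ( E )] ptr=8 lookahead=) remaining=[) $]
Step 18: reduce F->( E ). Stack=[( F] ptr=8 lookahead=) remaining=[) $]
Step 19: reduce T->F. Stack=[( T] ptr=8 lookahead=) remaining=[) $]
Step 20: reduce E->T. Stack=[( E] ptr=8 lookahead=) remaining=[) $]
Step 21: shift ). Stack=[( E )] ptr=9 lookahead=$ remaining=[$]
Step 22: reduce F->( E ). Stack=[F] ptr=9 lookahead=$ remaining=[$]
Step 23: reduce T->F. Stack=[T] ptr=9 lookahead=$ remaining=[$]
Step 24: reduce E->T. Stack=[E] ptr=9 lookahead=$ remaining=[$]
Step 25: accept. Stack=[E] ptr=9 lookahead=$ remaining=[$]

Answer: 5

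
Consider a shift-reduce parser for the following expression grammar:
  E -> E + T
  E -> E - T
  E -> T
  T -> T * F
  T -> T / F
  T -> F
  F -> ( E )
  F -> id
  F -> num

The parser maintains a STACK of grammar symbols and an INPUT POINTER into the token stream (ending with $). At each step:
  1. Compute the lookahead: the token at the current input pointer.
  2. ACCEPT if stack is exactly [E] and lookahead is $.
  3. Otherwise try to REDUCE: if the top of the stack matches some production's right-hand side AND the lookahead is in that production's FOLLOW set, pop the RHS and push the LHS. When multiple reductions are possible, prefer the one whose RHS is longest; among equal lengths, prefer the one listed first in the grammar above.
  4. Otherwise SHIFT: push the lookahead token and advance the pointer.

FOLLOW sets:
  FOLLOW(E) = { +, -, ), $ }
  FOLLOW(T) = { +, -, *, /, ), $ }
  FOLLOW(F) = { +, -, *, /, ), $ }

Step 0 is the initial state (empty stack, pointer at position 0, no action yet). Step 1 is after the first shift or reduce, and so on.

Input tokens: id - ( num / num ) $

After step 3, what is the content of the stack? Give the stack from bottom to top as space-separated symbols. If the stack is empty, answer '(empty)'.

Answer: T

Derivation:
Step 1: shift id. Stack=[id] ptr=1 lookahead=- remaining=[- ( num / num ) $]
Step 2: reduce F->id. Stack=[F] ptr=1 lookahead=- remaining=[- ( num / num ) $]
Step 3: reduce T->F. Stack=[T] ptr=1 lookahead=- remaining=[- ( num / num ) $]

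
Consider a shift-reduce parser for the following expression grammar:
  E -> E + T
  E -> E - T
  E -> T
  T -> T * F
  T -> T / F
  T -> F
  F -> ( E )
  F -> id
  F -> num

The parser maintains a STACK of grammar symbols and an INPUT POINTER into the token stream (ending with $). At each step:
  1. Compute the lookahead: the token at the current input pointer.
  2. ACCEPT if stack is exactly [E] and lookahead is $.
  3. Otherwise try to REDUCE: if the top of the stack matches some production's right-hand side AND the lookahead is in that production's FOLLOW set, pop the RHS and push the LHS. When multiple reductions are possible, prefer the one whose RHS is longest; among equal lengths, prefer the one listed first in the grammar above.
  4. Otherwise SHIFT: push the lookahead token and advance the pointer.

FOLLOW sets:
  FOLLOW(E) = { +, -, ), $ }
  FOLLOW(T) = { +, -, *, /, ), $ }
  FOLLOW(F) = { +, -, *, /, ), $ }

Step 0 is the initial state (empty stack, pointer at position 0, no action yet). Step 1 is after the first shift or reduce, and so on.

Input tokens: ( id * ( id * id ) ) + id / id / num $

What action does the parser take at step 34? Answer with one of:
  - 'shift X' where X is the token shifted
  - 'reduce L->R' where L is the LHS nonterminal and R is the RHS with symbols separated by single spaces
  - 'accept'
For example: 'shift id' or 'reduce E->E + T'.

Answer: reduce T->T / F

Derivation:
Step 1: shift (. Stack=[(] ptr=1 lookahead=id remaining=[id * ( id * id ) ) + id / id / num $]
Step 2: shift id. Stack=[( id] ptr=2 lookahead=* remaining=[* ( id * id ) ) + id / id / num $]
Step 3: reduce F->id. Stack=[( F] ptr=2 lookahead=* remaining=[* ( id * id ) ) + id / id / num $]
Step 4: reduce T->F. Stack=[( T] ptr=2 lookahead=* remaining=[* ( id * id ) ) + id / id / num $]
Step 5: shift *. Stack=[( T *] ptr=3 lookahead=( remaining=[( id * id ) ) + id / id / num $]
Step 6: shift (. Stack=[( T * (] ptr=4 lookahead=id remaining=[id * id ) ) + id / id / num $]
Step 7: shift id. Stack=[( T * ( id] ptr=5 lookahead=* remaining=[* id ) ) + id / id / num $]
Step 8: reduce F->id. Stack=[( T * ( F] ptr=5 lookahead=* remaining=[* id ) ) + id / id / num $]
Step 9: reduce T->F. Stack=[( T * ( T] ptr=5 lookahead=* remaining=[* id ) ) + id / id / num $]
Step 10: shift *. Stack=[( T * ( T *] ptr=6 lookahead=id remaining=[id ) ) + id / id / num $]
Step 11: shift id. Stack=[( T * ( T * id] ptr=7 lookahead=) remaining=[) ) + id / id / num $]
Step 12: reduce F->id. Stack=[( T * ( T * F] ptr=7 lookahead=) remaining=[) ) + id / id / num $]
Step 13: reduce T->T * F. Stack=[( T * ( T] ptr=7 lookahead=) remaining=[) ) + id / id / num $]
Step 14: reduce E->T. Stack=[( T * ( E] ptr=7 lookahead=) remaining=[) ) + id / id / num $]
Step 15: shift ). Stack=[( T * ( E )] ptr=8 lookahead=) remaining=[) + id / id / num $]
Step 16: reduce F->( E ). Stack=[( T * F] ptr=8 lookahead=) remaining=[) + id / id / num $]
Step 17: reduce T->T * F. Stack=[( T] ptr=8 lookahead=) remaining=[) + id / id / num $]
Step 18: reduce E->T. Stack=[( E] ptr=8 lookahead=) remaining=[) + id / id / num $]
Step 19: shift ). Stack=[( E )] ptr=9 lookahead=+ remaining=[+ id / id / num $]
Step 20: reduce F->( E ). Stack=[F] ptr=9 lookahead=+ remaining=[+ id / id / num $]
Step 21: reduce T->F. Stack=[T] ptr=9 lookahead=+ remaining=[+ id / id / num $]
Step 22: reduce E->T. Stack=[E] ptr=9 lookahead=+ remaining=[+ id / id / num $]
Step 23: shift +. Stack=[E +] ptr=10 lookahead=id remaining=[id / id / num $]
Step 24: shift id. Stack=[E + id] ptr=11 lookahead=/ remaining=[/ id / num $]
Step 25: reduce F->id. Stack=[E + F] ptr=11 lookahead=/ remaining=[/ id / num $]
Step 26: reduce T->F. Stack=[E + T] ptr=11 lookahead=/ remaining=[/ id / num $]
Step 27: shift /. Stack=[E + T /] ptr=12 lookahead=id remaining=[id / num $]
Step 28: shift id. Stack=[E + T / id] ptr=13 lookahead=/ remaining=[/ num $]
Step 29: reduce F->id. Stack=[E + T / F] ptr=13 lookahead=/ remaining=[/ num $]
Step 30: reduce T->T / F. Stack=[E + T] ptr=13 lookahead=/ remaining=[/ num $]
Step 31: shift /. Stack=[E + T /] ptr=14 lookahead=num remaining=[num $]
Step 32: shift num. Stack=[E + T / num] ptr=15 lookahead=$ remaining=[$]
Step 33: reduce F->num. Stack=[E + T / F] ptr=15 lookahead=$ remaining=[$]
Step 34: reduce T->T / F. Stack=[E + T] ptr=15 lookahead=$ remaining=[$]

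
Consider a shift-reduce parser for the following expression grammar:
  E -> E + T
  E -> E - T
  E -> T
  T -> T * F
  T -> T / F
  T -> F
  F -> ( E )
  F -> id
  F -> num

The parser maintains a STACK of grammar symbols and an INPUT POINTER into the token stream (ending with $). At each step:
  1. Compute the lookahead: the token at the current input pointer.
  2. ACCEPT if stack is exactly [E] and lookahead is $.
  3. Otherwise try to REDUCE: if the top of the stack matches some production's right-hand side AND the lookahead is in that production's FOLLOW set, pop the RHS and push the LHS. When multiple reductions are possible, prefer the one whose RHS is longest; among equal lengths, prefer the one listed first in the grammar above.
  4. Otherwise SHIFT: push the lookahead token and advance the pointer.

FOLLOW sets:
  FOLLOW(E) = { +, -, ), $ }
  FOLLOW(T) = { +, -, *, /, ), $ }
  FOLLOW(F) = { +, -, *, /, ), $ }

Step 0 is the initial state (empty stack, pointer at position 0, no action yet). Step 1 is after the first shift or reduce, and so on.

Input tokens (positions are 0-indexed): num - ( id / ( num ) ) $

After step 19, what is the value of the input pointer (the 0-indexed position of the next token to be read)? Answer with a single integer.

Answer: 8

Derivation:
Step 1: shift num. Stack=[num] ptr=1 lookahead=- remaining=[- ( id / ( num ) ) $]
Step 2: reduce F->num. Stack=[F] ptr=1 lookahead=- remaining=[- ( id / ( num ) ) $]
Step 3: reduce T->F. Stack=[T] ptr=1 lookahead=- remaining=[- ( id / ( num ) ) $]
Step 4: reduce E->T. Stack=[E] ptr=1 lookahead=- remaining=[- ( id / ( num ) ) $]
Step 5: shift -. Stack=[E -] ptr=2 lookahead=( remaining=[( id / ( num ) ) $]
Step 6: shift (. Stack=[E - (] ptr=3 lookahead=id remaining=[id / ( num ) ) $]
Step 7: shift id. Stack=[E - ( id] ptr=4 lookahead=/ remaining=[/ ( num ) ) $]
Step 8: reduce F->id. Stack=[E - ( F] ptr=4 lookahead=/ remaining=[/ ( num ) ) $]
Step 9: reduce T->F. Stack=[E - ( T] ptr=4 lookahead=/ remaining=[/ ( num ) ) $]
Step 10: shift /. Stack=[E - ( T /] ptr=5 lookahead=( remaining=[( num ) ) $]
Step 11: shift (. Stack=[E - ( T / (] ptr=6 lookahead=num remaining=[num ) ) $]
Step 12: shift num. Stack=[E - ( T / ( num] ptr=7 lookahead=) remaining=[) ) $]
Step 13: reduce F->num. Stack=[E - ( T / ( F] ptr=7 lookahead=) remaining=[) ) $]
Step 14: reduce T->F. Stack=[E - ( T / ( T] ptr=7 lookahead=) remaining=[) ) $]
Step 15: reduce E->T. Stack=[E - ( T / ( E] ptr=7 lookahead=) remaining=[) ) $]
Step 16: shift ). Stack=[E - ( T / ( E )] ptr=8 lookahead=) remaining=[) $]
Step 17: reduce F->( E ). Stack=[E - ( T / F] ptr=8 lookahead=) remaining=[) $]
Step 18: reduce T->T / F. Stack=[E - ( T] ptr=8 lookahead=) remaining=[) $]
Step 19: reduce E->T. Stack=[E - ( E] ptr=8 lookahead=) remaining=[) $]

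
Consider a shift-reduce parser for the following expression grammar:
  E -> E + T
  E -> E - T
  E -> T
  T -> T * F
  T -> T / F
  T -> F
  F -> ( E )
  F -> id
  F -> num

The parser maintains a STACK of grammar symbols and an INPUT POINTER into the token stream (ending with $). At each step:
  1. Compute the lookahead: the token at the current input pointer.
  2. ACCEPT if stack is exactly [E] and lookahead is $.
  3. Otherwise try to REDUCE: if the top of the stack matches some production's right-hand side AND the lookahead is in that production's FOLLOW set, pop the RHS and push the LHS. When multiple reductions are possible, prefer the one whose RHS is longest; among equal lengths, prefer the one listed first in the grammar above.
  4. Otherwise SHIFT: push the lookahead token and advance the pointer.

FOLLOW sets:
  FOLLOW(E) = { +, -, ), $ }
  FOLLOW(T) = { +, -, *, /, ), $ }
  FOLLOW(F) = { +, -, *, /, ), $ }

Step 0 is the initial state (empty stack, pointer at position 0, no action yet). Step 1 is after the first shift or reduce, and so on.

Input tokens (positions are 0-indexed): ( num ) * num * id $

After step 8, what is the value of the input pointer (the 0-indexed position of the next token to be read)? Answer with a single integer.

Answer: 3

Derivation:
Step 1: shift (. Stack=[(] ptr=1 lookahead=num remaining=[num ) * num * id $]
Step 2: shift num. Stack=[( num] ptr=2 lookahead=) remaining=[) * num * id $]
Step 3: reduce F->num. Stack=[( F] ptr=2 lookahead=) remaining=[) * num * id $]
Step 4: reduce T->F. Stack=[( T] ptr=2 lookahead=) remaining=[) * num * id $]
Step 5: reduce E->T. Stack=[( E] ptr=2 lookahead=) remaining=[) * num * id $]
Step 6: shift ). Stack=[( E )] ptr=3 lookahead=* remaining=[* num * id $]
Step 7: reduce F->( E ). Stack=[F] ptr=3 lookahead=* remaining=[* num * id $]
Step 8: reduce T->F. Stack=[T] ptr=3 lookahead=* remaining=[* num * id $]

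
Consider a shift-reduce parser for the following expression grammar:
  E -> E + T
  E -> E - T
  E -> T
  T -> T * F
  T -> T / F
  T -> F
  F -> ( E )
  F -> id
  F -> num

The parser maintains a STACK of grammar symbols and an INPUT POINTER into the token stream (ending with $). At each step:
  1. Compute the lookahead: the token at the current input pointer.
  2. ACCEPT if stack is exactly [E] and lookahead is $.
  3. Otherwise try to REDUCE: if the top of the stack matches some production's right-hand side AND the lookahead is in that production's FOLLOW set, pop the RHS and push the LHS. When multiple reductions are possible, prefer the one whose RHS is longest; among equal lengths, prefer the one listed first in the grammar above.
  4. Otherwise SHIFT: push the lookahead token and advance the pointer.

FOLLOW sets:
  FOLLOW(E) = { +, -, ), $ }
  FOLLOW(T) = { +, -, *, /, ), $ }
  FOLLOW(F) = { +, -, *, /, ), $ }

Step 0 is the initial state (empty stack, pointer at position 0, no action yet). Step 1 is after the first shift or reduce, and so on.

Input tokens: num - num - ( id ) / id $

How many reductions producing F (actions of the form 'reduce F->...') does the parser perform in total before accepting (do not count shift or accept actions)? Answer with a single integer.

Step 1: shift num. Stack=[num] ptr=1 lookahead=- remaining=[- num - ( id ) / id $]
Step 2: reduce F->num. Stack=[F] ptr=1 lookahead=- remaining=[- num - ( id ) / id $]
Step 3: reduce T->F. Stack=[T] ptr=1 lookahead=- remaining=[- num - ( id ) / id $]
Step 4: reduce E->T. Stack=[E] ptr=1 lookahead=- remaining=[- num - ( id ) / id $]
Step 5: shift -. Stack=[E -] ptr=2 lookahead=num remaining=[num - ( id ) / id $]
Step 6: shift num. Stack=[E - num] ptr=3 lookahead=- remaining=[- ( id ) / id $]
Step 7: reduce F->num. Stack=[E - F] ptr=3 lookahead=- remaining=[- ( id ) / id $]
Step 8: reduce T->F. Stack=[E - T] ptr=3 lookahead=- remaining=[- ( id ) / id $]
Step 9: reduce E->E - T. Stack=[E] ptr=3 lookahead=- remaining=[- ( id ) / id $]
Step 10: shift -. Stack=[E -] ptr=4 lookahead=( remaining=[( id ) / id $]
Step 11: shift (. Stack=[E - (] ptr=5 lookahead=id remaining=[id ) / id $]
Step 12: shift id. Stack=[E - ( id] ptr=6 lookahead=) remaining=[) / id $]
Step 13: reduce F->id. Stack=[E - ( F] ptr=6 lookahead=) remaining=[) / id $]
Step 14: reduce T->F. Stack=[E - ( T] ptr=6 lookahead=) remaining=[) / id $]
Step 15: reduce E->T. Stack=[E - ( E] ptr=6 lookahead=) remaining=[) / id $]
Step 16: shift ). Stack=[E - ( E )] ptr=7 lookahead=/ remaining=[/ id $]
Step 17: reduce F->( E ). Stack=[E - F] ptr=7 lookahead=/ remaining=[/ id $]
Step 18: reduce T->F. Stack=[E - T] ptr=7 lookahead=/ remaining=[/ id $]
Step 19: shift /. Stack=[E - T /] ptr=8 lookahead=id remaining=[id $]
Step 20: shift id. Stack=[E - T / id] ptr=9 lookahead=$ remaining=[$]
Step 21: reduce F->id. Stack=[E - T / F] ptr=9 lookahead=$ remaining=[$]
Step 22: reduce T->T / F. Stack=[E - T] ptr=9 lookahead=$ remaining=[$]
Step 23: reduce E->E - T. Stack=[E] ptr=9 lookahead=$ remaining=[$]
Step 24: accept. Stack=[E] ptr=9 lookahead=$ remaining=[$]

Answer: 5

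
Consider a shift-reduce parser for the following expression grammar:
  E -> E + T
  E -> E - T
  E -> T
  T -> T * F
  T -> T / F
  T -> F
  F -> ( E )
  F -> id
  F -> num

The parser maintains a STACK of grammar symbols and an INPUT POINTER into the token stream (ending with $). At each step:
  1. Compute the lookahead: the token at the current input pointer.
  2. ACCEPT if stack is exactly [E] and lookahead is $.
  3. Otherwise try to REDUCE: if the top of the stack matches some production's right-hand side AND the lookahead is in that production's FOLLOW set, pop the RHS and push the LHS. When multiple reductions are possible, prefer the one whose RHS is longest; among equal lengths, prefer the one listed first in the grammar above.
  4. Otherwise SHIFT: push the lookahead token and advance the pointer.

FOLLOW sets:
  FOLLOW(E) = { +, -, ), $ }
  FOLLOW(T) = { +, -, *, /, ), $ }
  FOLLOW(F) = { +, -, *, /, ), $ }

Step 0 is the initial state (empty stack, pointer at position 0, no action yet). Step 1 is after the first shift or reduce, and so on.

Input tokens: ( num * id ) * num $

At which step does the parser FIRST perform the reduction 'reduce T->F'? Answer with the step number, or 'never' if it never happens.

Answer: 4

Derivation:
Step 1: shift (. Stack=[(] ptr=1 lookahead=num remaining=[num * id ) * num $]
Step 2: shift num. Stack=[( num] ptr=2 lookahead=* remaining=[* id ) * num $]
Step 3: reduce F->num. Stack=[( F] ptr=2 lookahead=* remaining=[* id ) * num $]
Step 4: reduce T->F. Stack=[( T] ptr=2 lookahead=* remaining=[* id ) * num $]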